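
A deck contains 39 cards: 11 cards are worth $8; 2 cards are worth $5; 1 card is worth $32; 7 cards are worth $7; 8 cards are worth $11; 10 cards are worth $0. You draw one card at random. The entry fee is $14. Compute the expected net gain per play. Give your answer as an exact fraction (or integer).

-93/13 dollars

E[payout] = (11/39)·8 + (2/39)·5 + (1/39)·32 + (7/39)·7 + (8/39)·11 + (10/39)·0 = 89/13
Expected profit = 89/13 − 14 = -93/13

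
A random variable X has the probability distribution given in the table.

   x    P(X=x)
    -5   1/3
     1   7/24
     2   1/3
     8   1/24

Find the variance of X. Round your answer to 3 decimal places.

E[X] = (1/3)·(-5) + (7/24)·1 + (1/3)·2 + (1/24)·8 = -3/8
E[X²] = (1/3)·25 + (7/24)·1 + (1/3)·4 + (1/24)·64 = 101/8
Var(X) = 101/8 − (-3/8)² = 799/64 ≈ 12.484

12.484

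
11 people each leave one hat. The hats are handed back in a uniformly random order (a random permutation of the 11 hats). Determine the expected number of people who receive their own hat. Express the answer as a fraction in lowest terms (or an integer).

Let Xᵢ = 1 if person i gets their own hat. For each i, P(Xᵢ=1) = 1/11.
By linearity of expectation, E[X₁+…+X_11] = 11·(1/11) = 1.

1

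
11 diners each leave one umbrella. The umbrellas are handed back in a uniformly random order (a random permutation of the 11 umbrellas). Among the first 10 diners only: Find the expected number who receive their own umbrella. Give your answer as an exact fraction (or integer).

Let Xᵢ = 1 if person i gets their own umbrella. For each i, P(Xᵢ=1) = 1/11.
By linearity of expectation, E[X₁+…+X_10] = 10·(1/11) = 10/11.

10/11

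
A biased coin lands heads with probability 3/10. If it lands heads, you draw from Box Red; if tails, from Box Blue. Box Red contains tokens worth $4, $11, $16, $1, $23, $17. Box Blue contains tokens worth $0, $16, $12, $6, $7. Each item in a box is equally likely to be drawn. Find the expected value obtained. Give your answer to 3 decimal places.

$9.340

E[X | Box Red] = (4 + 11 + 16 + 1 + 23 + 17)/6 = 12
E[X | Box Blue] = (0 + 16 + 12 + 6 + 7)/5 = 41/5
E[X] = (3/10)·12 + (7/10)·41/5 = 467/50 ≈ 9.340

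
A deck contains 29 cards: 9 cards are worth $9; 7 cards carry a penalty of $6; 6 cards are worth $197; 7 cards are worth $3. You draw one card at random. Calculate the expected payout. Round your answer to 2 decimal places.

$42.83

E[payout] = (9/29)·9 + (7/29)·(-6) + (6/29)·197 + (7/29)·3 = 1242/29
≈ $42.83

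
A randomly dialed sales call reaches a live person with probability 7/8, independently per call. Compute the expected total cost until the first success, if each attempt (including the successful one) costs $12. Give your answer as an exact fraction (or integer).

E[#attempts] = 1/p = 8/7; E[cost] = 12·8/7 = 96/7.

96/7 dollars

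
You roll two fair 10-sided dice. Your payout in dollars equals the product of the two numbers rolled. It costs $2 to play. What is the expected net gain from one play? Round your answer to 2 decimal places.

Distribution of the product of the two numbers rolled: 1 w.p. 1/100, 2 w.p. 1/50, 3 w.p. 1/50, 4 w.p. 3/100, 5 w.p. 1/50, 6 w.p. 1/25, …
E[payout] = (1/100)·1 + (1/50)·2 + (1/50)·3 + (3/100)·4 + (1/50)·5 + (1/25)·6 + (1/50)·7 + (1/25)·8 + (3/100)·9 + (1/25)·10 + (1/25)·12 + (1/50)·14 + (1/50)·15 + (3/100)·16 + (1/25)·18 + (1/25)·20 + (1/50)·21 + (1/25)·24 + (1/100)·25 + (1/50)·27 + (1/50)·28 + (1/25)·30 + (1/50)·32 + (1/50)·35 + (3/100)·36 + (1/25)·40 + (1/50)·42 + (1/50)·45 + (1/50)·48 + (1/100)·49 + (1/50)·50 + (1/50)·54 + (1/50)·56 + (1/50)·60 + (1/50)·63 + (1/100)·64 + (1/50)·70 + (1/50)·72 + (1/50)·80 + (1/100)·81 + (1/50)·90 + (1/100)·100 = 121/4
Expected profit = 121/4 − 2 = 113/4 ≈ $28.25

$28.25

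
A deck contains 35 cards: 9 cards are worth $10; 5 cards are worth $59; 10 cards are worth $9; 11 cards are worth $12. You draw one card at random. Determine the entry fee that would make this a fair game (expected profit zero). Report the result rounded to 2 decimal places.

E[payout] = (9/35)·10 + (5/35)·59 + (10/35)·9 + (11/35)·12 = 607/35
Fair fee = E[payout] = 607/35 ≈ $17.34

$17.34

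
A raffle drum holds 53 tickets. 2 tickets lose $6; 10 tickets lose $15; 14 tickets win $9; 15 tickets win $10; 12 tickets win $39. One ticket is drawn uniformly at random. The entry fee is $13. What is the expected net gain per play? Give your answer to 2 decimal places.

E[payout] = (2/53)·(-6) + (10/53)·(-15) + (14/53)·9 + (15/53)·10 + (12/53)·39 = 582/53
Expected profit = 582/53 − 13 = -107/53 ≈ -$2.02

-$2.02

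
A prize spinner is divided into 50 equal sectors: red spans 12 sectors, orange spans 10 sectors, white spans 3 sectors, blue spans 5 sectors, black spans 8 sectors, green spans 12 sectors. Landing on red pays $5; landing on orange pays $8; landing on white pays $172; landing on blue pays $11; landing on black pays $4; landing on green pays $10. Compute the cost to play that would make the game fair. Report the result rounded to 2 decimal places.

E[payout] = (12/50)·5 + (10/50)·8 + (3/50)·172 + (5/50)·11 + (8/50)·4 + (12/50)·10 = 863/50
Fair fee = E[payout] = 863/50 ≈ $17.26

$17.26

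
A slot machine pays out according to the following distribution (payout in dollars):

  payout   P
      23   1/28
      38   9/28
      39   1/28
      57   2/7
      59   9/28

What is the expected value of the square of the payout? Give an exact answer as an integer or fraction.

72367/28

E[X²] = (1/28)·529 + (9/28)·1444 + (1/28)·1521 + (2/7)·3249 + (9/28)·3481
     = 72367/28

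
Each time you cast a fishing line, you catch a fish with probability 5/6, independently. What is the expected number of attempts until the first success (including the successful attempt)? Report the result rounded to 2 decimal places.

For a geometric distribution, E[trials] = 1/p = 1/(5/6) = 6/5.
≈ 1.20

1.20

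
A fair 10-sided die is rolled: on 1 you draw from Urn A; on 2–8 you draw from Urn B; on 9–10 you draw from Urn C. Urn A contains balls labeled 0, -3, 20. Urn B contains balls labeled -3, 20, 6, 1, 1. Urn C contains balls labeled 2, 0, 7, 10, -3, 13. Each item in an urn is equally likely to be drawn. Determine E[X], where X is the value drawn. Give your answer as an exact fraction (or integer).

E[X | Urn A] = (0 − 3 + 20)/3 = 17/3
E[X | Urn B] = (-3 + 20 + 6 + 1 + 1)/5 = 5
E[X | Urn C] = (2 + 0 + 7 + 10 − 3 + 13)/6 = 29/6
E[X] = (1/10)·17/3 + (7/10)·5 + (1/5)·29/6 = 151/30

151/30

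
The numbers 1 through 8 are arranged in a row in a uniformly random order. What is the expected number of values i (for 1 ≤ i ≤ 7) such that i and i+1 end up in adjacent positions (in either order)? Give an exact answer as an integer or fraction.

For each i ∈ {1,…,7}, let Xᵢ = 1 if i and i+1 are adjacent. P(Xᵢ=1) = 2·(8−1)!/8! = 2/8.
By linearity, E[ΣXᵢ] = (7)·(2/8) = 7/4.

7/4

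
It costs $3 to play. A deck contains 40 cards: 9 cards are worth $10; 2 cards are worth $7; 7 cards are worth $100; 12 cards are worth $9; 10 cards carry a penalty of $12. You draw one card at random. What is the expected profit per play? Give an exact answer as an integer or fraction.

E[payout] = (9/40)·10 + (2/40)·7 + (7/40)·100 + (12/40)·9 + (10/40)·(-12) = 99/5
Expected profit = 99/5 − 3 = 84/5

84/5 dollars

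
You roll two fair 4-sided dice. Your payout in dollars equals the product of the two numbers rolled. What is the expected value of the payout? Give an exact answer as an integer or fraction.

Distribution of the product of the two numbers rolled: 1 w.p. 1/16, 2 w.p. 1/8, 3 w.p. 1/8, 4 w.p. 3/16, 6 w.p. 1/8, 8 w.p. 1/8, …
E[payout] = (1/16)·1 + (1/8)·2 + (1/8)·3 + (3/16)·4 + (1/8)·6 + (1/8)·8 + (1/16)·9 + (1/8)·12 + (1/16)·16 = 25/4

25/4 dollars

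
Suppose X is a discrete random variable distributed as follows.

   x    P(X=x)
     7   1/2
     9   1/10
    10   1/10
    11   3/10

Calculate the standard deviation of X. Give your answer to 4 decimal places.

E[X] = 87/10, E[X²] = 789/10
Var(X) = E[X²] − (E[X])² = 789/10 − 7569/100 = 321/100
SD(X) = √(321/100) ≈ 1.7916

1.7916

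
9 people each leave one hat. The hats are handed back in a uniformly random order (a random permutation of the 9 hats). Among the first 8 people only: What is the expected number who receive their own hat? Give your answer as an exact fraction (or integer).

8/9

Let Xᵢ = 1 if person i gets their own hat. For each i, P(Xᵢ=1) = 1/9.
By linearity of expectation, E[X₁+…+X_8] = 8·(1/9) = 8/9.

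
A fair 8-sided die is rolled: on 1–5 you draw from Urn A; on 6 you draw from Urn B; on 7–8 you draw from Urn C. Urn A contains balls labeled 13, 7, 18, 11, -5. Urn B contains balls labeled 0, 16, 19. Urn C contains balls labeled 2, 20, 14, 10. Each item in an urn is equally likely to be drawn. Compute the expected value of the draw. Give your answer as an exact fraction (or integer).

59/6

E[X | Urn A] = (13 + 7 + 18 + 11 − 5)/5 = 44/5
E[X | Urn B] = (0 + 16 + 19)/3 = 35/3
E[X | Urn C] = (2 + 20 + 14 + 10)/4 = 23/2
E[X] = (5/8)·44/5 + (1/8)·35/3 + (1/4)·23/2 = 59/6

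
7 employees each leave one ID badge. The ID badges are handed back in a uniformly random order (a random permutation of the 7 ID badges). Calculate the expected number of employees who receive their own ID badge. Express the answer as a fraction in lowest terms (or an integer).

Let Xᵢ = 1 if person i gets their own ID badge. For each i, P(Xᵢ=1) = 1/7.
By linearity of expectation, E[X₁+…+X_7] = 7·(1/7) = 1.

1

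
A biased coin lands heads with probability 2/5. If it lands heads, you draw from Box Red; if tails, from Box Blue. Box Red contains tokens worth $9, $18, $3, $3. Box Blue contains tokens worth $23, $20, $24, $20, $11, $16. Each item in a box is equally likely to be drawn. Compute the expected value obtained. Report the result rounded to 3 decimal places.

$14.700

E[X | Box Red] = (9 + 18 + 3 + 3)/4 = 33/4
E[X | Box Blue] = (23 + 20 + 24 + 20 + 11 + 16)/6 = 19
E[X] = (2/5)·33/4 + (3/5)·19 = 147/10 ≈ 14.700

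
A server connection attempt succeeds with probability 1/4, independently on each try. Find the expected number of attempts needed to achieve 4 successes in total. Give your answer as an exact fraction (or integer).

16

By linearity (sum of 4 independent geometric waits), E[trials] = 4/p = 4/(1/4) = 16.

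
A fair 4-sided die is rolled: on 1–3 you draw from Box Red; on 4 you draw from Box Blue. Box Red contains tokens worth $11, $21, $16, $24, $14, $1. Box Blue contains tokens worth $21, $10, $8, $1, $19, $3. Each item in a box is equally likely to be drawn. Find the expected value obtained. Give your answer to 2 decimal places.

E[X | Box Red] = (11 + 21 + 16 + 24 + 14 + 1)/6 = 29/2
E[X | Box Blue] = (21 + 10 + 8 + 1 + 19 + 3)/6 = 31/3
E[X] = (3/4)·29/2 + (1/4)·31/3 = 323/24 ≈ 13.46

$13.46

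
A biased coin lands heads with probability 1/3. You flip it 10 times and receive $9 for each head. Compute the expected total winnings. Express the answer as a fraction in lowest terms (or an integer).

E[#heads] = 10·1/3 = 10/3 (linearity over flips).
E[winnings] = 9·10/3 = 30.

$30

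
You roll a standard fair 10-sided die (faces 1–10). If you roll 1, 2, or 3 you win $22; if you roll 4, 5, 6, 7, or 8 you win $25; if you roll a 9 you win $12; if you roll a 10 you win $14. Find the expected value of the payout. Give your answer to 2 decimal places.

E[payout] = (1/10)·12 + (1/10)·14 + (3/10)·22 + (1/2)·25 = 217/10
≈ $21.70

$21.70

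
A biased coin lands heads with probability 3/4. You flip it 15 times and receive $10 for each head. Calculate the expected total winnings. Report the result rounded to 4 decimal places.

E[#heads] = 15·3/4 = 45/4 (linearity over flips).
E[winnings] = 10·45/4 = 225/2.
≈ 112.5000

$112.5000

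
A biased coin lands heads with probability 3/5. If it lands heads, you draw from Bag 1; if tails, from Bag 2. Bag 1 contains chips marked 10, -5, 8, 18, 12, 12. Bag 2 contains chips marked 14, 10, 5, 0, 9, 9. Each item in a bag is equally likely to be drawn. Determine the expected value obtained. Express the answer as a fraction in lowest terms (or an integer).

259/30

E[X | Bag 1] = (10 − 5 + 8 + 18 + 12 + 12)/6 = 55/6
E[X | Bag 2] = (14 + 10 + 5 + 0 + 9 + 9)/6 = 47/6
E[X] = (3/5)·55/6 + (2/5)·47/6 = 259/30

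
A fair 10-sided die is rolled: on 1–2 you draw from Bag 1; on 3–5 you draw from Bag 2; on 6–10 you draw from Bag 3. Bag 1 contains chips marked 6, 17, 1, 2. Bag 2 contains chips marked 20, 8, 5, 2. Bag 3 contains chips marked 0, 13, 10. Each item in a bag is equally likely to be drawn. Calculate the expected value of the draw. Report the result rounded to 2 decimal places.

7.76

E[X | Bag 1] = (6 + 17 + 1 + 2)/4 = 13/2
E[X | Bag 2] = (20 + 8 + 5 + 2)/4 = 35/4
E[X | Bag 3] = (0 + 13 + 10)/3 = 23/3
E[X] = (1/5)·13/2 + (3/10)·35/4 + (1/2)·23/3 = 931/120 ≈ 7.76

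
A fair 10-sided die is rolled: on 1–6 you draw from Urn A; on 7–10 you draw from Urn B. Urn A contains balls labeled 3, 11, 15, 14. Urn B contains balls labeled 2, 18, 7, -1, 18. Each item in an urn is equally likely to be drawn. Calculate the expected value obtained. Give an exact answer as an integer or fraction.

E[X | Urn A] = (3 + 11 + 15 + 14)/4 = 43/4
E[X | Urn B] = (2 + 18 + 7 − 1 + 18)/5 = 44/5
E[X] = (3/5)·43/4 + (2/5)·44/5 = 997/100

997/100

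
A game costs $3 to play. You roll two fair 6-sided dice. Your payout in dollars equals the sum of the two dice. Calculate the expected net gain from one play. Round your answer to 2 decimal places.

Distribution of the sum of the two dice: 2 w.p. 1/36, 3 w.p. 1/18, 4 w.p. 1/12, 5 w.p. 1/9, 6 w.p. 5/36, 7 w.p. 1/6, …
E[payout] = (1/36)·2 + (1/18)·3 + (1/12)·4 + (1/9)·5 + (5/36)·6 + (1/6)·7 + (5/36)·8 + (1/9)·9 + (1/12)·10 + (1/18)·11 + (1/36)·12 = 7
Expected profit = 7 − 3 = 4 ≈ $4.00

$4.00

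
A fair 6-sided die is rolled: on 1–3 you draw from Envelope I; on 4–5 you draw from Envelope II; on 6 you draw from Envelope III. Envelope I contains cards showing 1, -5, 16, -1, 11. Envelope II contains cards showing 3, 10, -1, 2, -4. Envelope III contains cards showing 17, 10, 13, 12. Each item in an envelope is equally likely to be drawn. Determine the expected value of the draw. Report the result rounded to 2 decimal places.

5.03

E[X | Envelope I] = (1 − 5 + 16 − 1 + 11)/5 = 22/5
E[X | Envelope II] = (3 + 10 − 1 + 2 − 4)/5 = 2
E[X | Envelope III] = (17 + 10 + 13 + 12)/4 = 13
E[X] = (1/2)·22/5 + (1/3)·2 + (1/6)·13 = 151/30 ≈ 5.03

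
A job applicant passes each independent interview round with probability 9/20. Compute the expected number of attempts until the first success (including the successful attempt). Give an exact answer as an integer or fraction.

20/9

For a geometric distribution, E[trials] = 1/p = 1/(9/20) = 20/9.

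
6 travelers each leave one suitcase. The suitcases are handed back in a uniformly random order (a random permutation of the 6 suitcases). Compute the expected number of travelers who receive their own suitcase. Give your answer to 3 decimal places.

Let Xᵢ = 1 if person i gets their own suitcase. For each i, P(Xᵢ=1) = 1/6.
By linearity of expectation, E[X₁+…+X_6] = 6·(1/6) = 1.
≈ 1.000

1.000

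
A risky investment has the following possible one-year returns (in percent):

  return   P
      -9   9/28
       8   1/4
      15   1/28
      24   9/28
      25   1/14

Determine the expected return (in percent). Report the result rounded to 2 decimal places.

9.14

E[X] = (9/28)·(-9) + (1/4)·8 + (1/28)·15 + (9/28)·24 + (1/14)·25
     = 64/7 ≈ 9.14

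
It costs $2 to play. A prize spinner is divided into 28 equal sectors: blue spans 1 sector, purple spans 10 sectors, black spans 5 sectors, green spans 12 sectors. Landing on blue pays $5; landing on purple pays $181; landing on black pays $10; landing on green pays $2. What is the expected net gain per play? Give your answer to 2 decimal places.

E[payout] = (1/28)·5 + (10/28)·181 + (5/28)·10 + (12/28)·2 = 1889/28
Expected profit = 1889/28 − 2 = 1833/28 ≈ $65.46

$65.46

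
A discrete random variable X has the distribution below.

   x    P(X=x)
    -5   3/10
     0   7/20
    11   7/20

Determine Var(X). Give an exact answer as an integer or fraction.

17731/400

E[X] = (3/10)·(-5) + (7/20)·0 + (7/20)·11 = 47/20
E[X²] = (3/10)·25 + (7/20)·0 + (7/20)·121 = 997/20
Var(X) = 997/20 − (47/20)² = 17731/400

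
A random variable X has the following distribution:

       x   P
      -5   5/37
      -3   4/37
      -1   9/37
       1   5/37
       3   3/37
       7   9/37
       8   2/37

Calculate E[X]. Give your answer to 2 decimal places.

1.27

E[X] = (5/37)·(-5) + (4/37)·(-3) + (9/37)·(-1) + (5/37)·1 + (3/37)·3 + (9/37)·7 + (2/37)·8
     = 47/37 ≈ 1.27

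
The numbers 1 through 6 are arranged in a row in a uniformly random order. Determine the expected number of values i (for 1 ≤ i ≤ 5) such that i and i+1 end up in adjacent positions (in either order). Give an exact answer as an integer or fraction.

5/3

For each i ∈ {1,…,5}, let Xᵢ = 1 if i and i+1 are adjacent. P(Xᵢ=1) = 2·(6−1)!/6! = 2/6.
By linearity, E[ΣXᵢ] = (5)·(2/6) = 5/3.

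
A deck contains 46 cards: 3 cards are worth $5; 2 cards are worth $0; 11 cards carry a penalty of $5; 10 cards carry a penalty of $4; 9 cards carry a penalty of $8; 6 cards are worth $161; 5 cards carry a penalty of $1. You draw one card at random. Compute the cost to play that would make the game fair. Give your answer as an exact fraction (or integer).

809/46 dollars

E[payout] = (3/46)·5 + (2/46)·0 + (11/46)·(-5) + (10/46)·(-4) + (9/46)·(-8) + (6/46)·161 + (5/46)·(-1) = 809/46
Fair fee = E[payout] = 809/46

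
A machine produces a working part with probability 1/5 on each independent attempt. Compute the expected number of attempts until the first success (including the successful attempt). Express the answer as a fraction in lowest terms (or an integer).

For a geometric distribution, E[trials] = 1/p = 1/(1/5) = 5.

5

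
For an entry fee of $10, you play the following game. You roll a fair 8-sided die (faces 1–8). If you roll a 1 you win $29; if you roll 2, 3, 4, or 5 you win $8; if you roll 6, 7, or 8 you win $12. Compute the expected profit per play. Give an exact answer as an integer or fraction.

17/8 dollars

E[payout] = (1/2)·8 + (3/8)·12 + (1/8)·29 = 97/8
Expected profit = 97/8 − 10 = 17/8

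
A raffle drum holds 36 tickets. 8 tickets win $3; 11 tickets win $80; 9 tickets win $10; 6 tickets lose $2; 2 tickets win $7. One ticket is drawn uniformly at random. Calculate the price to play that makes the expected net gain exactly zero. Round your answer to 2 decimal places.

E[payout] = (8/36)·3 + (11/36)·80 + (9/36)·10 + (6/36)·(-2) + (2/36)·7 = 83/3
Fair fee = E[payout] = 83/3 ≈ $27.67

$27.67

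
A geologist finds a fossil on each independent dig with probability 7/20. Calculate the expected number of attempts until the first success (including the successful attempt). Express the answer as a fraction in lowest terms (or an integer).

For a geometric distribution, E[trials] = 1/p = 1/(7/20) = 20/7.

20/7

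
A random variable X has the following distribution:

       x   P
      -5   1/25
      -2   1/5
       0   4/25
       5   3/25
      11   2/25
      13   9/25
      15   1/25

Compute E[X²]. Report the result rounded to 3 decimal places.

84.320

E[X²] = (1/25)·25 + (1/5)·4 + (4/25)·0 + (3/25)·25 + (2/25)·121 + (9/25)·169 + (1/25)·225
     = 2108/25 ≈ 84.320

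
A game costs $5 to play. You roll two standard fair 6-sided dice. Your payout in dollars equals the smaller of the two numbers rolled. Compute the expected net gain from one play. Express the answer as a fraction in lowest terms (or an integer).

Distribution of the smaller of the two numbers rolled: 1 w.p. 11/36, 2 w.p. 1/4, 3 w.p. 7/36, 4 w.p. 5/36, 5 w.p. 1/12, 6 w.p. 1/36
E[payout] = (11/36)·1 + (1/4)·2 + (7/36)·3 + (5/36)·4 + (1/12)·5 + (1/36)·6 = 91/36
Expected profit = 91/36 − 5 = -89/36

-89/36 dollars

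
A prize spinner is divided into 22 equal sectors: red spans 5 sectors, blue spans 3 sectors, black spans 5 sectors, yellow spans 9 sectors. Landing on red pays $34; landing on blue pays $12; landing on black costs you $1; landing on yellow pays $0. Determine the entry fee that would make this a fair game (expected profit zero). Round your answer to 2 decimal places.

E[payout] = (5/22)·34 + (3/22)·12 + (5/22)·(-1) + (9/22)·0 = 201/22
Fair fee = E[payout] = 201/22 ≈ $9.14

$9.14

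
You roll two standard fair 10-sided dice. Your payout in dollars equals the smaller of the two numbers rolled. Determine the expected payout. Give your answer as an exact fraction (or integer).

77/20 dollars

Distribution of the smaller of the two numbers rolled: 1 w.p. 19/100, 2 w.p. 17/100, 3 w.p. 3/20, 4 w.p. 13/100, 5 w.p. 11/100, 6 w.p. 9/100, …
E[payout] = (19/100)·1 + (17/100)·2 + (3/20)·3 + (13/100)·4 + (11/100)·5 + (9/100)·6 + (7/100)·7 + (1/20)·8 + (3/100)·9 + (1/100)·10 = 77/20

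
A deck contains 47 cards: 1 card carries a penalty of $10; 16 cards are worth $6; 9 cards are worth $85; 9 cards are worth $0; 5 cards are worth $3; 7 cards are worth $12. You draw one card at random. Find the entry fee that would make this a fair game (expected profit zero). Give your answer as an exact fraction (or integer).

E[payout] = (1/47)·(-10) + (16/47)·6 + (9/47)·85 + (9/47)·0 + (5/47)·3 + (7/47)·12 = 950/47
Fair fee = E[payout] = 950/47

950/47 dollars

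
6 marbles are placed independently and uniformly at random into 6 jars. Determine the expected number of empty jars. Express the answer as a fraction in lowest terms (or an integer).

Let Xⱼ=1 if jar j is empty. P(Xⱼ=1) = ((6-1)/6)^6 = 15625/46656.
By linearity, E[#empty] = 6·15625/46656 = 15625/7776.

15625/7776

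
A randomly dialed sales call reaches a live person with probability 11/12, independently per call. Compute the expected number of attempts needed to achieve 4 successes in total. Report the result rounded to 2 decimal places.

By linearity (sum of 4 independent geometric waits), E[trials] = 4/p = 4/(11/12) = 48/11.
≈ 4.36

4.36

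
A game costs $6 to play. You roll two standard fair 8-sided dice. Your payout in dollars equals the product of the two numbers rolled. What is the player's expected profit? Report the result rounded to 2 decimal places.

Distribution of the product of the two numbers rolled: 1 w.p. 1/64, 2 w.p. 1/32, 3 w.p. 1/32, 4 w.p. 3/64, 5 w.p. 1/32, 6 w.p. 1/16, …
E[payout] = (1/64)·1 + (1/32)·2 + (1/32)·3 + (3/64)·4 + (1/32)·5 + (1/16)·6 + (1/32)·7 + (1/16)·8 + (1/64)·9 + (1/32)·10 + (1/16)·12 + (1/32)·14 + (1/32)·15 + (3/64)·16 + (1/32)·18 + (1/32)·20 + (1/32)·21 + (1/16)·24 + (1/64)·25 + (1/32)·28 + (1/32)·30 + (1/32)·32 + (1/32)·35 + (1/64)·36 + (1/32)·40 + (1/32)·42 + (1/32)·48 + (1/64)·49 + (1/32)·56 + (1/64)·64 = 81/4
Expected profit = 81/4 − 6 = 57/4 ≈ $14.25

$14.25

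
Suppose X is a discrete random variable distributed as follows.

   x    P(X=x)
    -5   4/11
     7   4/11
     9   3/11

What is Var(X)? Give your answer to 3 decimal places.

38.876

E[X] = (4/11)·(-5) + (4/11)·7 + (3/11)·9 = 35/11
E[X²] = (4/11)·25 + (4/11)·49 + (3/11)·81 = 49
Var(X) = 49 − (35/11)² = 4704/121 ≈ 38.876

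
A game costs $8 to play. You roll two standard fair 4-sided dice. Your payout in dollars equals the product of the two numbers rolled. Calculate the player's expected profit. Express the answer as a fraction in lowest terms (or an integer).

-7/4 dollars

Distribution of the product of the two numbers rolled: 1 w.p. 1/16, 2 w.p. 1/8, 3 w.p. 1/8, 4 w.p. 3/16, 6 w.p. 1/8, 8 w.p. 1/8, …
E[payout] = (1/16)·1 + (1/8)·2 + (1/8)·3 + (3/16)·4 + (1/8)·6 + (1/8)·8 + (1/16)·9 + (1/8)·12 + (1/16)·16 = 25/4
Expected profit = 25/4 − 8 = -7/4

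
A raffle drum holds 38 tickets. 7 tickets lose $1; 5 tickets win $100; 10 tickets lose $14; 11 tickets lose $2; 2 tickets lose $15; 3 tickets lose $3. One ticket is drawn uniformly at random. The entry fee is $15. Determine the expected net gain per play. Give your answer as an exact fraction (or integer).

E[payout] = (7/38)·(-1) + (5/38)·100 + (10/38)·(-14) + (11/38)·(-2) + (2/38)·(-15) + (3/38)·(-3) = 146/19
Expected profit = 146/19 − 15 = -139/19

-139/19 dollars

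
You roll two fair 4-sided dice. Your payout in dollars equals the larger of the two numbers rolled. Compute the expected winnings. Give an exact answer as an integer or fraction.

25/8 dollars

Distribution of the larger of the two numbers rolled: 1 w.p. 1/16, 2 w.p. 3/16, 3 w.p. 5/16, 4 w.p. 7/16
E[payout] = (1/16)·1 + (3/16)·2 + (5/16)·3 + (7/16)·4 = 25/8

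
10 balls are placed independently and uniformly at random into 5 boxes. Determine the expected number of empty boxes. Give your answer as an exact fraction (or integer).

1048576/1953125

Let Xⱼ=1 if box j is empty. P(Xⱼ=1) = ((5-1)/5)^10 = 1048576/9765625.
By linearity, E[#empty] = 5·1048576/9765625 = 1048576/1953125.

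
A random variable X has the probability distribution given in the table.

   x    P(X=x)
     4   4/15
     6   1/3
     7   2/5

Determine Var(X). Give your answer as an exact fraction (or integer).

E[X] = (4/15)·4 + (1/3)·6 + (2/5)·7 = 88/15
E[X²] = (4/15)·16 + (1/3)·36 + (2/5)·49 = 538/15
Var(X) = 538/15 − (88/15)² = 326/225

326/225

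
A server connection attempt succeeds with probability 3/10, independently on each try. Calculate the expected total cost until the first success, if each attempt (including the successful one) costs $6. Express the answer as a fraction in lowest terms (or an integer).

$20

E[#attempts] = 1/p = 10/3; E[cost] = 6·10/3 = 20.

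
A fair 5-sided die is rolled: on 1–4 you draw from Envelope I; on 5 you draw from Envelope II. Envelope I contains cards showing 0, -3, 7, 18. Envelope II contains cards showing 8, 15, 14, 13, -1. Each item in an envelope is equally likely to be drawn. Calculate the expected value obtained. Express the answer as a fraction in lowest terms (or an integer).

159/25

E[X | Envelope I] = (0 − 3 + 7 + 18)/4 = 11/2
E[X | Envelope II] = (8 + 15 + 14 + 13 − 1)/5 = 49/5
E[X] = (4/5)·11/2 + (1/5)·49/5 = 159/25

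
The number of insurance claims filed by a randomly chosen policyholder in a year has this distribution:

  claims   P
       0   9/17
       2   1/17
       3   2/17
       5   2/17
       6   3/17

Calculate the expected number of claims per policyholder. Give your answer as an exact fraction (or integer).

36/17

E[X] = (9/17)·0 + (1/17)·2 + (2/17)·3 + (2/17)·5 + (3/17)·6
     = 36/17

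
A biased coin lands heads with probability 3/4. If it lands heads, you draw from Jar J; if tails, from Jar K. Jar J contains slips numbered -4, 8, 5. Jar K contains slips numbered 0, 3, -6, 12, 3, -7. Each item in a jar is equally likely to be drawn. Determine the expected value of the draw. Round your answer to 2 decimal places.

2.46

E[X | Jar J] = (-4 + 8 + 5)/3 = 3
E[X | Jar K] = (0 + 3 − 6 + 12 + 3 − 7)/6 = 5/6
E[X] = (3/4)·3 + (1/4)·5/6 = 59/24 ≈ 2.46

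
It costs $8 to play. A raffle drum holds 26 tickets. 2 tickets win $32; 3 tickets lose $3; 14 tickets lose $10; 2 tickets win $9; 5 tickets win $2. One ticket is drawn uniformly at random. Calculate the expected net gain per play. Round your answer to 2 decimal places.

E[payout] = (2/26)·32 + (3/26)·(-3) + (14/26)·(-10) + (2/26)·9 + (5/26)·2 = -57/26
Expected profit = -57/26 − 8 = -265/26 ≈ -$10.19

-$10.19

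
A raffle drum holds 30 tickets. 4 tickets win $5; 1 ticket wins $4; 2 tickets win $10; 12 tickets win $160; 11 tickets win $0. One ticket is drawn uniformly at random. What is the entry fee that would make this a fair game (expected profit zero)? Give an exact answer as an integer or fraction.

982/15 dollars

E[payout] = (4/30)·5 + (1/30)·4 + (2/30)·10 + (12/30)·160 + (11/30)·0 = 982/15
Fair fee = E[payout] = 982/15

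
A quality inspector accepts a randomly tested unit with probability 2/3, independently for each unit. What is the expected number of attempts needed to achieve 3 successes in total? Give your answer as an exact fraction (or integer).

By linearity (sum of 3 independent geometric waits), E[trials] = 3/p = 3/(2/3) = 9/2.

9/2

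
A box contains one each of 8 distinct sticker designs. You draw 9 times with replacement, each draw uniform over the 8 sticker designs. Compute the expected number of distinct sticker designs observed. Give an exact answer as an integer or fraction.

Let Xⱼ=1 if type j appears at least once. P(Xⱼ=1) = 1 − ((8−1)/8)^9 = 93864121/134217728.
E[#distinct] = 8·93864121/134217728 = 93864121/16777216.

93864121/16777216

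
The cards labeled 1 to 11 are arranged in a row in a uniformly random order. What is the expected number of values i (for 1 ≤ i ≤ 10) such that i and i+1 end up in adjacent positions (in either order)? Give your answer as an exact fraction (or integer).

20/11

For each i ∈ {1,…,10}, let Xᵢ = 1 if i and i+1 are adjacent. P(Xᵢ=1) = 2·(11−1)!/11! = 2/11.
By linearity, E[ΣXᵢ] = (10)·(2/11) = 20/11.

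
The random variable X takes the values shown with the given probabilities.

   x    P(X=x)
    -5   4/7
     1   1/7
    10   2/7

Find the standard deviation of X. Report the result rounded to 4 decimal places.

6.5559

E[X] = 1/7, E[X²] = 43
Var(X) = E[X²] − (E[X])² = 43 − 1/49 = 2106/49
SD(X) = √(2106/49) ≈ 6.5559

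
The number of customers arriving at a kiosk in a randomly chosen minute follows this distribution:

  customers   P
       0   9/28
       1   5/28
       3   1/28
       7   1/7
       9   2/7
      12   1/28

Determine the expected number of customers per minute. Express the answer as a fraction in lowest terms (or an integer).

E[X] = (9/28)·0 + (5/28)·1 + (1/28)·3 + (1/7)·7 + (2/7)·9 + (1/28)·12
     = 30/7

30/7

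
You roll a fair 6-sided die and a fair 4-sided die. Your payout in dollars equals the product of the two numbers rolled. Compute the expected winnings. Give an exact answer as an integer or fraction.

Distribution of the product of the two numbers rolled: 1 w.p. 1/24, 2 w.p. 1/12, 3 w.p. 1/12, 4 w.p. 1/8, 5 w.p. 1/24, 6 w.p. 1/8, …
E[payout] = (1/24)·1 + (1/12)·2 + (1/12)·3 + (1/8)·4 + (1/24)·5 + (1/8)·6 + (1/12)·8 + (1/24)·9 + (1/24)·10 + (1/8)·12 + (1/24)·15 + (1/24)·16 + (1/24)·18 + (1/24)·20 + (1/24)·24 = 35/4

35/4 dollars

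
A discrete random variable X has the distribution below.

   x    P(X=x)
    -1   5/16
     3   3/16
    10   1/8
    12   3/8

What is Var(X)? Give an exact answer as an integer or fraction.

E[X] = (5/16)·(-1) + (3/16)·3 + (1/8)·10 + (3/8)·12 = 6
E[X²] = (5/16)·1 + (3/16)·9 + (1/8)·100 + (3/8)·144 = 137/2
Var(X) = 137/2 − (6)² = 65/2

65/2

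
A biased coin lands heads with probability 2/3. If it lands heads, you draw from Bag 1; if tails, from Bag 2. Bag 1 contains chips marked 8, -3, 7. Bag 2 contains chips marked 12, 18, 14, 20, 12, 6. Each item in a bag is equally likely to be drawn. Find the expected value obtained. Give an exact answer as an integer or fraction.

E[X | Bag 1] = (8 − 3 + 7)/3 = 4
E[X | Bag 2] = (12 + 18 + 14 + 20 + 12 + 6)/6 = 41/3
E[X] = (2/3)·4 + (1/3)·41/3 = 65/9

65/9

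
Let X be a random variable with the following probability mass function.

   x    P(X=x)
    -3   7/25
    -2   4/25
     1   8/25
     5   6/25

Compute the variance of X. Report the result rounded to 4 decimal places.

E[X] = (7/25)·(-3) + (4/25)·(-2) + (8/25)·1 + (6/25)·5 = 9/25
E[X²] = (7/25)·9 + (4/25)·4 + (8/25)·1 + (6/25)·25 = 237/25
Var(X) = 237/25 − (9/25)² = 5844/625 ≈ 9.3504

9.3504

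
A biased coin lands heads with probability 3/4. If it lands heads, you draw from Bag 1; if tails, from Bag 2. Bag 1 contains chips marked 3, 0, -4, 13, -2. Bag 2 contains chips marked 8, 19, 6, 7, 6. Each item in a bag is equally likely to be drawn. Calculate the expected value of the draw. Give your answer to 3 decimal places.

3.800

E[X | Bag 1] = (3 + 0 − 4 + 13 − 2)/5 = 2
E[X | Bag 2] = (8 + 19 + 6 + 7 + 6)/5 = 46/5
E[X] = (3/4)·2 + (1/4)·46/5 = 19/5 ≈ 3.800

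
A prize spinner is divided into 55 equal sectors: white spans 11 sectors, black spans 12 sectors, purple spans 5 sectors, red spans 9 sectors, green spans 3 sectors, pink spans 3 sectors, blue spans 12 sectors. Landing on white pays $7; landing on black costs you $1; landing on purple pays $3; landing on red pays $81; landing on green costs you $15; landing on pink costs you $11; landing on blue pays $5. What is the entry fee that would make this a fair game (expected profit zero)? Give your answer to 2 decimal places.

E[payout] = (11/55)·7 + (12/55)·(-1) + (5/55)·3 + (9/55)·81 + (3/55)·(-15) + (3/55)·(-11) + (12/55)·5 = 791/55
Fair fee = E[payout] = 791/55 ≈ $14.38

$14.38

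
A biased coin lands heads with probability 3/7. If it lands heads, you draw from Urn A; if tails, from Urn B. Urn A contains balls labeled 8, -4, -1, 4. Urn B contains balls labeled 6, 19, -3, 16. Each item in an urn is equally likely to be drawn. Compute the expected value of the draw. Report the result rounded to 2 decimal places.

E[X | Urn A] = (8 − 4 − 1 + 4)/4 = 7/4
E[X | Urn B] = (6 + 19 − 3 + 16)/4 = 19/2
E[X] = (3/7)·7/4 + (4/7)·19/2 = 173/28 ≈ 6.18

6.18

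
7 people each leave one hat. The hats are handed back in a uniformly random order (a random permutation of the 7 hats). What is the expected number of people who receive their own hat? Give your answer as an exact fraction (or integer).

1

Let Xᵢ = 1 if person i gets their own hat. For each i, P(Xᵢ=1) = 1/7.
By linearity of expectation, E[X₁+…+X_7] = 7·(1/7) = 1.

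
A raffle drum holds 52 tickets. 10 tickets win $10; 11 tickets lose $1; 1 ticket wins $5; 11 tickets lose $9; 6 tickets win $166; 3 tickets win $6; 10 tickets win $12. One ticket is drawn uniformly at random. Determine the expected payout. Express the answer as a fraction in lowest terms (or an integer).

1129/52 dollars

E[payout] = (10/52)·10 + (11/52)·(-1) + (1/52)·5 + (11/52)·(-9) + (6/52)·166 + (3/52)·6 + (10/52)·12 = 1129/52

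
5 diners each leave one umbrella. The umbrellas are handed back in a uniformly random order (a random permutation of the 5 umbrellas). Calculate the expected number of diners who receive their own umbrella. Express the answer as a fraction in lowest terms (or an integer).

1

Let Xᵢ = 1 if person i gets their own umbrella. For each i, P(Xᵢ=1) = 1/5.
By linearity of expectation, E[X₁+…+X_5] = 5·(1/5) = 1.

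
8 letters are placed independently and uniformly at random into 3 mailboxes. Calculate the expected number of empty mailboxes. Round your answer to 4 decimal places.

Let Xⱼ=1 if mailbox j is empty. P(Xⱼ=1) = ((3-1)/3)^8 = 256/6561.
By linearity, E[#empty] = 3·256/6561 = 256/2187.
≈ 0.1171

0.1171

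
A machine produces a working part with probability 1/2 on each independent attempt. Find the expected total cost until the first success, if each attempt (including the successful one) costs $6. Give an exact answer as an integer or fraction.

$12

E[#attempts] = 1/p = 2; E[cost] = 6·2 = 12.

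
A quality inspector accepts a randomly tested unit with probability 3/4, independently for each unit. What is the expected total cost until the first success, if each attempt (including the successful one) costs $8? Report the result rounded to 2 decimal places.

$10.67

E[#attempts] = 1/p = 4/3; E[cost] = 8·4/3 = 32/3.
≈ 10.67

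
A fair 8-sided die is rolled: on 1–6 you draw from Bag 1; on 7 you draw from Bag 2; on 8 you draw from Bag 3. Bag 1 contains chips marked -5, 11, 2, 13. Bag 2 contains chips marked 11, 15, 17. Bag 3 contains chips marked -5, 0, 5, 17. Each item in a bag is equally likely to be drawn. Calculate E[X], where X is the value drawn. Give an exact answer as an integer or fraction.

E[X | Bag 1] = (-5 + 11 + 2 + 13)/4 = 21/4
E[X | Bag 2] = (11 + 15 + 17)/3 = 43/3
E[X | Bag 3] = (-5 + 0 + 5 + 17)/4 = 17/4
E[X] = (3/4)·21/4 + (1/8)·43/3 + (1/8)·17/4 = 601/96

601/96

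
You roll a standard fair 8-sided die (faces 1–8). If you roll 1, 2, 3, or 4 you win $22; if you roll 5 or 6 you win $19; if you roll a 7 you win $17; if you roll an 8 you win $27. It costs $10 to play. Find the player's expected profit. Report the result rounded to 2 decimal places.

$11.25

E[payout] = (1/8)·17 + (1/4)·19 + (1/2)·22 + (1/8)·27 = 85/4
Expected profit = 85/4 − 10 = 45/4 ≈ $11.25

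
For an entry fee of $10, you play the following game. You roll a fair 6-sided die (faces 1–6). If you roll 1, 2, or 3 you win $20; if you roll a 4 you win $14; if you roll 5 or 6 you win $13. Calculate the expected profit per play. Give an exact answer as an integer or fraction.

E[payout] = (1/3)·13 + (1/6)·14 + (1/2)·20 = 50/3
Expected profit = 50/3 − 10 = 20/3

20/3 dollars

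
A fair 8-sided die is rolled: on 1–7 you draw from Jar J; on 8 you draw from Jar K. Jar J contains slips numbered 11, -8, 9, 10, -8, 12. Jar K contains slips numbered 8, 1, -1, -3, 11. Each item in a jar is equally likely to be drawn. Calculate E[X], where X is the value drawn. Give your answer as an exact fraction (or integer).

E[X | Jar J] = (11 − 8 + 9 + 10 − 8 + 12)/6 = 13/3
E[X | Jar K] = (8 + 1 − 1 − 3 + 11)/5 = 16/5
E[X] = (7/8)·13/3 + (1/8)·16/5 = 503/120

503/120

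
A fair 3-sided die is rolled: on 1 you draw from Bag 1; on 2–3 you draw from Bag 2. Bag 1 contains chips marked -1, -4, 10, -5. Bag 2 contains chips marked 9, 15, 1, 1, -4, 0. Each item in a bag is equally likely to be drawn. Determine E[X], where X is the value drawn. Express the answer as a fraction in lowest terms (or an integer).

E[X | Bag 1] = (-1 − 4 + 10 − 5)/4 = 0
E[X | Bag 2] = (9 + 15 + 1 + 1 − 4 + 0)/6 = 11/3
E[X] = (1/3)·0 + (2/3)·11/3 = 22/9

22/9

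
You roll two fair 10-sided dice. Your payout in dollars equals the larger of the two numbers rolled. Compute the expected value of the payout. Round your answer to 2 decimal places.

$7.15

Distribution of the larger of the two numbers rolled: 1 w.p. 1/100, 2 w.p. 3/100, 3 w.p. 1/20, 4 w.p. 7/100, 5 w.p. 9/100, 6 w.p. 11/100, …
E[payout] = (1/100)·1 + (3/100)·2 + (1/20)·3 + (7/100)·4 + (9/100)·5 + (11/100)·6 + (13/100)·7 + (3/20)·8 + (17/100)·9 + (19/100)·10 = 143/20
≈ $7.15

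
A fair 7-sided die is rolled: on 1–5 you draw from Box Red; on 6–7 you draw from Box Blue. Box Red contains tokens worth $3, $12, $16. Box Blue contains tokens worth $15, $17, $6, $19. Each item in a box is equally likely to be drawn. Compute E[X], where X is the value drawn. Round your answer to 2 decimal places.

E[X | Box Red] = (3 + 12 + 16)/3 = 31/3
E[X | Box Blue] = (15 + 17 + 6 + 19)/4 = 57/4
E[X] = (5/7)·31/3 + (2/7)·57/4 = 481/42 ≈ 11.45

$11.45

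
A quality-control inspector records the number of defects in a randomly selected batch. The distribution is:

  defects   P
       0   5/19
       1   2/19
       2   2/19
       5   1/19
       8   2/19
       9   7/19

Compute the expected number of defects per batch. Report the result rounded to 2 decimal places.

4.74

E[X] = (5/19)·0 + (2/19)·1 + (2/19)·2 + (1/19)·5 + (2/19)·8 + (7/19)·9
     = 90/19 ≈ 4.74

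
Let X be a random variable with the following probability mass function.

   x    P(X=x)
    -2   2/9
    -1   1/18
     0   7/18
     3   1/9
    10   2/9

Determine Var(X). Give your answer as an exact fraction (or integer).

6461/324

E[X] = (2/9)·(-2) + (1/18)·(-1) + (7/18)·0 + (1/9)·3 + (2/9)·10 = 37/18
E[X²] = (2/9)·4 + (1/18)·1 + (7/18)·0 + (1/9)·9 + (2/9)·100 = 145/6
Var(X) = 145/6 − (37/18)² = 6461/324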